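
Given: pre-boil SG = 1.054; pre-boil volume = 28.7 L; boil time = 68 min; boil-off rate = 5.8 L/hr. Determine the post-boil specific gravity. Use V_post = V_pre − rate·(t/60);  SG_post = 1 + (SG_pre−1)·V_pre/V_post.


V_post = 28.7 − 5.8·(68/60) = 22.1267
SG_post = 1 + (1.054 − 1)·28.7/22.1267

1.0700


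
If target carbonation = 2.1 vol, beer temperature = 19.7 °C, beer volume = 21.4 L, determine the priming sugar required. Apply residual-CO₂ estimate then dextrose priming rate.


residual = 14.695·(0.01821 + 0.09011·e^(−0.04·T));  sugar = (target − residual)·4.0·V
residual = 14.695·(0.01821 + 0.09011·e^(−0.04·19.7)) = 0.8698
sugar = (2.1 − 0.8698)·4.0·21.4

105.3081 g


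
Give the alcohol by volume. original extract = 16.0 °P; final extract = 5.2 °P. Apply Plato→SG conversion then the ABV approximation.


SG = 259/(259 − P);  ABV = (OG − FG)·131.25
OG = 259/(259 − 16.0) = 1.0658
FG = 259/(259 − 5.2) = 1.0205
ABV = (1.0658 − 1.0205)·131.25

5.9529 % ABV


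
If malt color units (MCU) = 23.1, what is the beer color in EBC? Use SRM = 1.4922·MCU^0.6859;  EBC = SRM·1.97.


SRM = 1.4922·23.1^0.6859 = 12.8567
EBC = 12.8567·1.97

25.3276 EBC


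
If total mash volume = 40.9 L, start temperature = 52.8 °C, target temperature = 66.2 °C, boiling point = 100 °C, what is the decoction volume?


V_dec = V_total·(T_target − T_start)/(T_boil − T_start)
V_dec = 40.9·(66.2 − 52.8)/(100 − 52.8)

11.6114 L


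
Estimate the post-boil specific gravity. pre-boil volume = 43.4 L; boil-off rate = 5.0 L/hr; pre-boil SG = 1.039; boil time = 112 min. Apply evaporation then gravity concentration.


V_post = V_pre − rate·(t/60);  SG_post = 1 + (SG_pre−1)·V_pre/V_post
V_post = 43.4 − 5.0·(112/60) = 34.0667
SG_post = 1 + (1.039 − 1)·43.4/34.0667

1.0497


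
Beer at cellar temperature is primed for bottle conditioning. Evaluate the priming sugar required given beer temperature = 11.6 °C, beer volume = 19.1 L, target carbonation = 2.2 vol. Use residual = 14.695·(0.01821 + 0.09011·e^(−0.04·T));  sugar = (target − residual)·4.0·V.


residual = 14.695·(0.01821 + 0.09011·e^(−0.04·11.6)) = 1.1002
sugar = (2.2 − 1.1002)·4.0·19.1

84.0260 g


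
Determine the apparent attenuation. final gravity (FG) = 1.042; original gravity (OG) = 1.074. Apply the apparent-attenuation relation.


AA = (OG − FG)/(OG − 1) · 100
AA = (1.074 − 1.042)/(1.074 − 1) · 100

43.2432 %


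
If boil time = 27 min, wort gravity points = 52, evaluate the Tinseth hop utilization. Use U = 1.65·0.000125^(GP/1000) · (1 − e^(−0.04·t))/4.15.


bigness = 1.65·0.000125^(52/1000) = 1.0340
boil_factor = (1 − e^(−0.04·27))/4.15 = 0.1591
U = 1.0340 · 0.1591

0.1645


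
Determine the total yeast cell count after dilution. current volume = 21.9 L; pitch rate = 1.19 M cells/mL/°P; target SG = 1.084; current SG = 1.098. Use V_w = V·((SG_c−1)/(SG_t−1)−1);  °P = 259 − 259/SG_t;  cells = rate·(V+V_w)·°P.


V_w = 21.9·((1.098−1)/(1.084−1)−1) = 3.6500
V_final = 21.9 + 3.6500 = 25.5500
°P = 259 − 259/1.084 = 20.0701
cells = 1.19·25.5500·20.0701

610.2217 billion cells


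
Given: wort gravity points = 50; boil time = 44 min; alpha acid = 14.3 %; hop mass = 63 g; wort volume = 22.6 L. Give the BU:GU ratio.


U = 1.65·0.000125^(GP/1000)·(1−e^(−0.04t))/4.15;  IBU = (α/100)·m·U·1000/V;  BU:GU = IBU/GP
U = 1.65·0.000125^(50/1000)·(1−e^(−0.04·44))/4.15 = 0.2100
IBU = (14.3/100)·63·0.2100·1000/22.6 = 83.7252
BU:GU = 83.7252/50

1.6745


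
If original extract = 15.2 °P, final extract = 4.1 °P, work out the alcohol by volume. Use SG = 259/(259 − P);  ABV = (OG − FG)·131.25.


OG = 259/(259 − 15.2) = 1.0623
FG = 259/(259 − 4.1) = 1.0161
ABV = (1.0623 − 1.0161)·131.25

6.0718 % ABV


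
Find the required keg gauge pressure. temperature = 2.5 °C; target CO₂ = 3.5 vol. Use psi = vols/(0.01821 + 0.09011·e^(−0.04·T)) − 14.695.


psi = 3.5/(0.01821 + 0.09011·e^(−0.04·2.5)) − 14.695

20.3945 psi


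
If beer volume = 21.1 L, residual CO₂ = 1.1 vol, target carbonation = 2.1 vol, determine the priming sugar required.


sugar = (target − residual)·4.0·V
sugar = (2.1 − 1.1)·4.0·21.1

84.4000 g


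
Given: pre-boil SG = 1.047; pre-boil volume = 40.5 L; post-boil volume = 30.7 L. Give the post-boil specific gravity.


SG_post = 1 + (SG_pre − 1)·V_pre/V_post
pts_pre = (1.047 − 1)·1000 = 47.0000
pts_post = 47.0000·40.5/30.7 = 62.0033
SG_post = 1 + 62.0033/1000

1.0620


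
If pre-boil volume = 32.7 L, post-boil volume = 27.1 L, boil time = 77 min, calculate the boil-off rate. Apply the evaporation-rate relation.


rate = (V_pre − V_post) / (t_min/60)
rate = (32.7 − 27.1) / (77/60)

4.3636 L/hr


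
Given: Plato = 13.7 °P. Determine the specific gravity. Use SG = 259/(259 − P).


SG = 259/(259 − 13.7)

1.0558


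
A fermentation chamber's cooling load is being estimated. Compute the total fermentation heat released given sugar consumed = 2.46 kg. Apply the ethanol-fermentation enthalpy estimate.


Q = m_sugar · 590 kJ/kg
Q = 2.46 · 590

1451.4000 kJ


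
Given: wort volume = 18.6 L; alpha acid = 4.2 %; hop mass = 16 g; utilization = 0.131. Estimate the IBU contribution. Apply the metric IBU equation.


IBU = (α/100)·mass·U·1000 / V
IBU = (4.2/100)·16·0.131·1000 / 18.6

4.7329 IBU


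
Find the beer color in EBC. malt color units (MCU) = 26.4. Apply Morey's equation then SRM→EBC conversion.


SRM = 1.4922·MCU^0.6859;  EBC = SRM·1.97
SRM = 1.4922·26.4^0.6859 = 14.0898
EBC = 14.0898·1.97

27.7569 EBC


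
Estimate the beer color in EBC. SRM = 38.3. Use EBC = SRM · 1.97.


EBC = 38.3 · 1.97

75.4510 EBC


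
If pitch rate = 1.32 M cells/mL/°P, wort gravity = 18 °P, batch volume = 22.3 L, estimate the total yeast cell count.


cells (billions) = rate · V_L · °P
cells = 1.32 · 22.3 · 18

529.8480 billion cells


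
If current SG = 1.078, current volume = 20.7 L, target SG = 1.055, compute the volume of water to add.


V_water = V·((SG_curr − 1)/(SG_target − 1) − 1)
V_water = 20.7·((1.078 − 1)/(1.055 − 1) − 1)

8.6564 L


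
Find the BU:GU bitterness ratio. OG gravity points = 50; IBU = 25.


BU:GU = IBU / OG_points
BU:GU = 25 / 50

0.5000


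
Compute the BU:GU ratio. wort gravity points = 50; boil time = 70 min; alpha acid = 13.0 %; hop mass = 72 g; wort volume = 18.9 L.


U = 1.65·0.000125^(GP/1000)·(1−e^(−0.04t))/4.15;  IBU = (α/100)·m·U·1000/V;  BU:GU = IBU/GP
U = 1.65·0.000125^(50/1000)·(1−e^(−0.04·70))/4.15 = 0.2383
IBU = (13.0/100)·72·0.2383·1000/18.9 = 117.9910
BU:GU = 117.9910/50

2.3598


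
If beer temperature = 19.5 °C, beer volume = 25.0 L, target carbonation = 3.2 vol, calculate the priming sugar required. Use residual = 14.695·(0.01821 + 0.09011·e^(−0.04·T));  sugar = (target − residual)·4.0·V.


residual = 14.695·(0.01821 + 0.09011·e^(−0.04·19.5)) = 0.8746
sugar = (3.2 − 0.8746)·4.0·25.0

232.5398 g


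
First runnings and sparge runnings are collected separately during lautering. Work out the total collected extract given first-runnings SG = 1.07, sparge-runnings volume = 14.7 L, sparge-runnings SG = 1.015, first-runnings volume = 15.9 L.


total = Σ (SG_i − 1)·1000·V_i
first = (1.07 − 1)·1000·15.9 = 1113.0000
sparge = (1.015 − 1)·1000·14.7 = 220.5000
total = 1113.0000 + 220.5000

1333.5000 gravity·L


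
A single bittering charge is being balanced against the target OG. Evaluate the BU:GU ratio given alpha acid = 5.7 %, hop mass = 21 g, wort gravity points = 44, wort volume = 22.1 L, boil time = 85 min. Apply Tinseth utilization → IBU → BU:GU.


U = 1.65·0.000125^(GP/1000)·(1−e^(−0.04t))/4.15;  IBU = (α/100)·m·U·1000/V;  BU:GU = IBU/GP
U = 1.65·0.000125^(44/1000)·(1−e^(−0.04·85))/4.15 = 0.2588
IBU = (5.7/100)·21·0.2588·1000/22.1 = 14.0172
BU:GU = 14.0172/44

0.3186


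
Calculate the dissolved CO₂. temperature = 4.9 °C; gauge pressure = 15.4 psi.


vols = (P + 14.695)·(0.01821 + 0.09011·e^(−0.04·T))
vols = (15.4 + 14.695)·(0.01821 + 0.09011·e^(−0.04·4.9))

2.7772 volumes


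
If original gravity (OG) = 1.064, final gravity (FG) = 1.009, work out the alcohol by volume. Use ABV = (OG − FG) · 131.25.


ABV = (1.064 − 1.009) · 131.25

7.2188 % ABV


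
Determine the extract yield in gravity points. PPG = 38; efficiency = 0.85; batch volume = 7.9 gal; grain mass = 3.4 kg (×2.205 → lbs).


points = lbs × PPG × eff / vol
lbs = 3.4 × 2.205 = 7.4970
points = 7.4970 × 38 × 0.85 / 7.9

30.6523 points


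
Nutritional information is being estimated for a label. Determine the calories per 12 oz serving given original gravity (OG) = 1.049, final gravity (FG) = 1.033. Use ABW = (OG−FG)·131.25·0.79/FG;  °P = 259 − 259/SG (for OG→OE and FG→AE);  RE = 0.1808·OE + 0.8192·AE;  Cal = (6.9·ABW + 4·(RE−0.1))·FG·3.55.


ABW = (1.049 − 1.033)·131.25·0.79/1.033 = 1.6060
OE = 259 − 259/1.049 = 12.0982 °P
AE = 259 − 259/1.033 = 8.2740 °P
RE = 0.1808·12.0982 + 0.8192·8.2740 = 8.9654 °P
Cal = (6.9·1.6060 + 4·(8.9654−0.1))·1.033·3.55

170.6799 kcal


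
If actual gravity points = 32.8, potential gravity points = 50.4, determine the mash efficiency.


efficiency = actual / potential × 100
efficiency = 32.8 / 50.4 × 100

65.0794 %


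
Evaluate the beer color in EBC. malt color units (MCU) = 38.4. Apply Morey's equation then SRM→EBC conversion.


SRM = 1.4922·MCU^0.6859;  EBC = SRM·1.97
SRM = 1.4922·38.4^0.6859 = 18.2188
EBC = 18.2188·1.97

35.8910 EBC


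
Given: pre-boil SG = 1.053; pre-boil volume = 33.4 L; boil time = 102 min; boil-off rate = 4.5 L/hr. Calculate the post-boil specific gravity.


V_post = V_pre − rate·(t/60);  SG_post = 1 + (SG_pre−1)·V_pre/V_post
V_post = 33.4 − 4.5·(102/60) = 25.7500
SG_post = 1 + (1.053 − 1)·33.4/25.7500

1.0687


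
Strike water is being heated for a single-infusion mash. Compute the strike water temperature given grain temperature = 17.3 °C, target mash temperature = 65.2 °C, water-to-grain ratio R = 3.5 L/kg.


T_strike = (0.41/R)·(T_mash − T_grain) + T_mash
T_strike = (0.41/3.5)·(65.2 − 17.3) + 65.2

70.8111 °C


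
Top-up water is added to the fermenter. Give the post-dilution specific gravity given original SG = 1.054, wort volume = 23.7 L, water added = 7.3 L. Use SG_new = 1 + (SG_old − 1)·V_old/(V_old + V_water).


pts = (1.054 − 1)·1000·23.7/(23.7 + 7.3) = 41.2839
SG_new = 1 + 41.2839/1000

1.0413


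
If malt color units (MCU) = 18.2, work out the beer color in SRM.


SRM = 1.4922 · MCU^0.6859
SRM = 1.4922 · 18.2^0.6859

10.9172 SRM


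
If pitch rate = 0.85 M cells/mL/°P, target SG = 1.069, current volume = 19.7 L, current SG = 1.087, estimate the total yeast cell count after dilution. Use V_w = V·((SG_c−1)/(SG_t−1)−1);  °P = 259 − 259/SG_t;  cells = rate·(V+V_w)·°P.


V_w = 19.7·((1.087−1)/(1.069−1)−1) = 5.1391
V_final = 19.7 + 5.1391 = 24.8391
°P = 259 − 259/1.069 = 16.7175
cells = 0.85·24.8391·16.7175

352.9608 billion cells


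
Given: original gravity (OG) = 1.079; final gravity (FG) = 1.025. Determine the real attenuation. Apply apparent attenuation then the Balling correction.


AA = (OG−FG)/(OG−1)·100;  RA = AA·0.8192
AA = (1.079 − 1.025)/(1.079 − 1)·100 = 68.3544
RA = 68.3544·0.8192

55.9959 %


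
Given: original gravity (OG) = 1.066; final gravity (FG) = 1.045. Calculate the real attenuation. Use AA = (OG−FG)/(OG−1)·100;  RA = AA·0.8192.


AA = (1.066 − 1.045)/(1.066 − 1)·100 = 31.8182
RA = 31.8182·0.8192

26.0655 %


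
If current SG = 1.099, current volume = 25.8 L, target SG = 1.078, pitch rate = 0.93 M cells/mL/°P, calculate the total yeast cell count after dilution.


V_w = V·((SG_c−1)/(SG_t−1)−1);  °P = 259 − 259/SG_t;  cells = rate·(V+V_w)·°P
V_w = 25.8·((1.099−1)/(1.078−1)−1) = 6.9462
V_final = 25.8 + 6.9462 = 32.7462
°P = 259 − 259/1.078 = 18.7403
cells = 0.93·32.7462·18.7403

570.7144 billion cells


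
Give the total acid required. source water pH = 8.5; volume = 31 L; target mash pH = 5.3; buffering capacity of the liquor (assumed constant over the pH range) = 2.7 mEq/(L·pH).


acid = buffering capacity · (pH_source − pH_target) · V
acid = 2.7 · (8.5 − 5.3) · 31

267.8400 mEq


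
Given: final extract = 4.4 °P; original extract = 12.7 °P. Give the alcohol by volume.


SG = 259/(259 − P);  ABV = (OG − FG)·131.25
OG = 259/(259 − 12.7) = 1.0516
FG = 259/(259 − 4.4) = 1.0173
ABV = (1.0516 − 1.0173)·131.25

4.4994 % ABV


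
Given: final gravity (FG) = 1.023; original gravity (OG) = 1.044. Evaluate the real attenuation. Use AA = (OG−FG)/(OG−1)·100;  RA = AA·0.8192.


AA = (1.044 − 1.023)/(1.044 − 1)·100 = 47.7273
RA = 47.7273·0.8192

39.0982 %


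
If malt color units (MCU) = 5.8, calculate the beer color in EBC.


SRM = 1.4922·MCU^0.6859;  EBC = SRM·1.97
SRM = 1.4922·5.8^0.6859 = 4.9827
EBC = 4.9827·1.97

9.8159 EBC


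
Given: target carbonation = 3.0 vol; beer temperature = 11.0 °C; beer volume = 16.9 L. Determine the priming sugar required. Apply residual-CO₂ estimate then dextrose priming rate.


residual = 14.695·(0.01821 + 0.09011·e^(−0.04·T));  sugar = (target − residual)·4.0·V
residual = 14.695·(0.01821 + 0.09011·e^(−0.04·11.0)) = 1.1204
sugar = (3.0 − 1.1204)·4.0·16.9

127.0605 g


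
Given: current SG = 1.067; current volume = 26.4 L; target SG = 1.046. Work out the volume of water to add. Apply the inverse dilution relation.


V_water = V·((SG_curr − 1)/(SG_target − 1) − 1)
V_water = 26.4·((1.067 − 1)/(1.046 − 1) − 1)

12.0522 L


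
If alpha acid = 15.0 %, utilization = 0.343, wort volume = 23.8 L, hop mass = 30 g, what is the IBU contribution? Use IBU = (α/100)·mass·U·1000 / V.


IBU = (15.0/100)·30·0.343·1000 / 23.8

64.8529 IBU


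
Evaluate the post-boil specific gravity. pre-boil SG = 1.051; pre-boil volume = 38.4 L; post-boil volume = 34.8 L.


SG_post = 1 + (SG_pre − 1)·V_pre/V_post
pts_pre = (1.051 − 1)·1000 = 51.0000
pts_post = 51.0000·38.4/34.8 = 56.2759
SG_post = 1 + 56.2759/1000

1.0563


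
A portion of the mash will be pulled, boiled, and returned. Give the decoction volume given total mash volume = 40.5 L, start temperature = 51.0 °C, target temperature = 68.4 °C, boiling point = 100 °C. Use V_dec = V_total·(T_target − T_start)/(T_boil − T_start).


V_dec = 40.5·(68.4 − 51.0)/(100 − 51.0)

14.3816 L


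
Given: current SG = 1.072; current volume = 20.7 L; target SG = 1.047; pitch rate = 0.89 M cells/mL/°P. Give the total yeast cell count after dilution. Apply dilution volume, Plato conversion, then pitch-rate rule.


V_w = V·((SG_c−1)/(SG_t−1)−1);  °P = 259 − 259/SG_t;  cells = rate·(V+V_w)·°P
V_w = 20.7·((1.072−1)/(1.047−1)−1) = 11.0106
V_final = 20.7 + 11.0106 = 31.7106
°P = 259 − 259/1.047 = 11.6266
cells = 0.89·31.7106·11.6266

328.1300 billion cells


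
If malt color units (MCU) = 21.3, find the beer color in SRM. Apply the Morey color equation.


SRM = 1.4922 · MCU^0.6859
SRM = 1.4922 · 21.3^0.6859

12.1608 SRM


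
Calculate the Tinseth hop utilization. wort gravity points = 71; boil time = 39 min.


U = 1.65·0.000125^(GP/1000) · (1 − e^(−0.04·t))/4.15
bigness = 1.65·0.000125^(71/1000) = 0.8717
boil_factor = (1 − e^(−0.04·39))/4.15 = 0.1903
U = 0.8717 · 0.1903

0.1659


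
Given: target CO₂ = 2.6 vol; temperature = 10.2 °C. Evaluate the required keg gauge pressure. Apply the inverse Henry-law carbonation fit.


psi = vols/(0.01821 + 0.09011·e^(−0.04·T)) − 14.695
psi = 2.6/(0.01821 + 0.09011·e^(−0.04·10.2)) − 14.695

18.5823 psi


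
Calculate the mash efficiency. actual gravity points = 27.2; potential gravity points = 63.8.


efficiency = actual / potential × 100
efficiency = 27.2 / 63.8 × 100

42.6332 %


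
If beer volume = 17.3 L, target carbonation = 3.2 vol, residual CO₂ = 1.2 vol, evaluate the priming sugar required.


sugar = (target − residual)·4.0·V
sugar = (3.2 − 1.2)·4.0·17.3

138.4000 g


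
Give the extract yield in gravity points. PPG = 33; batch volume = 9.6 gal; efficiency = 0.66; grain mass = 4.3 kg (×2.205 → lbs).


points = lbs × PPG × eff / vol
lbs = 4.3 × 2.205 = 9.4815
points = 9.4815 × 33 × 0.66 / 9.6

21.5112 points


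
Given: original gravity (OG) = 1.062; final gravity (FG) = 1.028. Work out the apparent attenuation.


AA = (OG − FG)/(OG − 1) · 100
AA = (1.062 − 1.028)/(1.062 − 1) · 100

54.8387 %


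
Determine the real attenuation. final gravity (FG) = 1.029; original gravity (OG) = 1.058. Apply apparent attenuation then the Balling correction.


AA = (OG−FG)/(OG−1)·100;  RA = AA·0.8192
AA = (1.058 − 1.029)/(1.058 − 1)·100 = 50.0000
RA = 50.0000·0.8192

40.9600 %


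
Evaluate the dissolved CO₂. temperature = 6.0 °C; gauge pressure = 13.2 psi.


vols = (P + 14.695)·(0.01821 + 0.09011·e^(−0.04·T))
vols = (13.2 + 14.695)·(0.01821 + 0.09011·e^(−0.04·6.0))

2.4853 volumes


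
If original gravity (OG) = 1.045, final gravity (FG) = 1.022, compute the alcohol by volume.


ABV = (OG − FG) · 131.25
ABV = (1.045 − 1.022) · 131.25

3.0187 % ABV


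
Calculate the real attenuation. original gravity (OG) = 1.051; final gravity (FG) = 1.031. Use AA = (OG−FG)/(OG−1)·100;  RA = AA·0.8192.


AA = (1.051 − 1.031)/(1.051 − 1)·100 = 39.2157
RA = 39.2157·0.8192

32.1255 %


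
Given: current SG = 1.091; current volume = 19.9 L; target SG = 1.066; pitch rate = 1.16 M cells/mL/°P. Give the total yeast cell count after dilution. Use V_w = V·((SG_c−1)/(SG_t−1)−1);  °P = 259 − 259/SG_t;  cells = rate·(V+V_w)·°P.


V_w = 19.9·((1.091−1)/(1.066−1)−1) = 7.5379
V_final = 19.9 + 7.5379 = 27.4379
°P = 259 − 259/1.066 = 16.0356
cells = 1.16·27.4379·16.0356

510.3816 billion cells


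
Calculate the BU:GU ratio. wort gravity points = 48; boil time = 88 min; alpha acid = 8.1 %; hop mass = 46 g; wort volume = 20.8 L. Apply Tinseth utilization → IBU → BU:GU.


U = 1.65·0.000125^(GP/1000)·(1−e^(−0.04t))/4.15;  IBU = (α/100)·m·U·1000/V;  BU:GU = IBU/GP
U = 1.65·0.000125^(48/1000)·(1−e^(−0.04·88))/4.15 = 0.2506
IBU = (8.1/100)·46·0.2506·1000/20.8 = 44.8971
BU:GU = 44.8971/48

0.9354


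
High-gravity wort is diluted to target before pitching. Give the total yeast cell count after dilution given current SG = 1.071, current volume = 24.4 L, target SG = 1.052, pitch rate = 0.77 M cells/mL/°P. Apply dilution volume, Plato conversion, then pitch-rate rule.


V_w = V·((SG_c−1)/(SG_t−1)−1);  °P = 259 − 259/SG_t;  cells = rate·(V+V_w)·°P
V_w = 24.4·((1.071−1)/(1.052−1)−1) = 8.9154
V_final = 24.4 + 8.9154 = 33.3154
°P = 259 − 259/1.052 = 12.8023
cells = 0.77·33.3154·12.8023

328.4150 billion cells


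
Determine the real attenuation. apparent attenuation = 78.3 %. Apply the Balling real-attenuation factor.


RA = AA · 0.8192
RA = 78.3 · 0.8192

64.1434 %


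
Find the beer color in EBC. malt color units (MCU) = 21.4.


SRM = 1.4922·MCU^0.6859;  EBC = SRM·1.97
SRM = 1.4922·21.4^0.6859 = 12.1999
EBC = 12.1999·1.97

24.0339 EBC


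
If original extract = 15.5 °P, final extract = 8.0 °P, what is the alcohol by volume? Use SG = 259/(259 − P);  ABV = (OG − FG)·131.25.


OG = 259/(259 − 15.5) = 1.0637
FG = 259/(259 − 8.0) = 1.0319
ABV = (1.0637 − 1.0319)·131.25

4.1715 % ABV


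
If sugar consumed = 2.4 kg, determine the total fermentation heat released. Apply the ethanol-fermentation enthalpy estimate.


Q = m_sugar · 590 kJ/kg
Q = 2.4 · 590

1416.0000 kJ


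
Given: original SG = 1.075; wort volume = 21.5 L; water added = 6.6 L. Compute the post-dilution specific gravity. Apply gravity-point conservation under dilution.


SG_new = 1 + (SG_old − 1)·V_old/(V_old + V_water)
pts = (1.075 − 1)·1000·21.5/(21.5 + 6.6) = 57.3843
SG_new = 1 + 57.3843/1000

1.0574


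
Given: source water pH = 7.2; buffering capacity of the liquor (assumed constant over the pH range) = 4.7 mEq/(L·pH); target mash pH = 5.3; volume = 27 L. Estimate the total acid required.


acid = buffering capacity · (pH_source − pH_target) · V
acid = 4.7 · (7.2 − 5.3) · 27

241.1100 mEq


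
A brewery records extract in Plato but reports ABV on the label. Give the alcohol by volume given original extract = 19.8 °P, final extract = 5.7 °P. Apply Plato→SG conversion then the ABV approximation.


SG = 259/(259 − P);  ABV = (OG − FG)·131.25
OG = 259/(259 − 19.8) = 1.0828
FG = 259/(259 − 5.7) = 1.0225
ABV = (1.0828 − 1.0225)·131.25

7.9108 % ABV


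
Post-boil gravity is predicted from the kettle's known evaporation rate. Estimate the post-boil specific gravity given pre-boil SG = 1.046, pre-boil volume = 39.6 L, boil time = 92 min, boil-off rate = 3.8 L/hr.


V_post = V_pre − rate·(t/60);  SG_post = 1 + (SG_pre−1)·V_pre/V_post
V_post = 39.6 − 3.8·(92/60) = 33.7733
SG_post = 1 + (1.046 − 1)·39.6/33.7733

1.0539


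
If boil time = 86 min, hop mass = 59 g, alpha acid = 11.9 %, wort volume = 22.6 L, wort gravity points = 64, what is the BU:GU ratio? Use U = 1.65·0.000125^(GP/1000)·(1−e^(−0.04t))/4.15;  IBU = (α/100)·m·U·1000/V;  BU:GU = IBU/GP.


U = 1.65·0.000125^(64/1000)·(1−e^(−0.04·86))/4.15 = 0.2165
IBU = (11.9/100)·59·0.2165·1000/22.6 = 67.2628
BU:GU = 67.2628/64

1.0510


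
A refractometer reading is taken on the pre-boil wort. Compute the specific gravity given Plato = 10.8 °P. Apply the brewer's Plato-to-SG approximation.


SG = 259/(259 − P)
SG = 259/(259 − 10.8)

1.0435


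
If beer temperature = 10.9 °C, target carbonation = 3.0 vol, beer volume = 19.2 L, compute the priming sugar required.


residual = 14.695·(0.01821 + 0.09011·e^(−0.04·T));  sugar = (target − residual)·4.0·V
residual = 14.695·(0.01821 + 0.09011·e^(−0.04·10.9)) = 1.1238
sugar = (3.0 − 1.1238)·4.0·19.2

144.0902 g


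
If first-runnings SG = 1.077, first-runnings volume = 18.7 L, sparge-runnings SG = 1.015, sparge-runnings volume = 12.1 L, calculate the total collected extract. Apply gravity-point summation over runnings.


total = Σ (SG_i − 1)·1000·V_i
first = (1.077 − 1)·1000·18.7 = 1439.9000
sparge = (1.015 − 1)·1000·12.1 = 181.5000
total = 1439.9000 + 181.5000

1621.4000 gravity·L


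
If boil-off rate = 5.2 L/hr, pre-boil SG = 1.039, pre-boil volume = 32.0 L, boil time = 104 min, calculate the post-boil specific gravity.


V_post = V_pre − rate·(t/60);  SG_post = 1 + (SG_pre−1)·V_pre/V_post
V_post = 32.0 − 5.2·(104/60) = 22.9867
SG_post = 1 + (1.039 − 1)·32.0/22.9867

1.0543


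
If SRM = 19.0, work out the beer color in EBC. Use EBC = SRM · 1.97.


EBC = 19.0 · 1.97

37.4300 EBC


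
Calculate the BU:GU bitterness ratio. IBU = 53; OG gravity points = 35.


BU:GU = IBU / OG_points
BU:GU = 53 / 35

1.5143


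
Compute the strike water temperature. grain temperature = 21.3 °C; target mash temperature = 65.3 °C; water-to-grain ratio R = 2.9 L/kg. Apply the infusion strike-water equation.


T_strike = (0.41/R)·(T_mash − T_grain) + T_mash
T_strike = (0.41/2.9)·(65.3 − 21.3) + 65.3

71.5207 °C


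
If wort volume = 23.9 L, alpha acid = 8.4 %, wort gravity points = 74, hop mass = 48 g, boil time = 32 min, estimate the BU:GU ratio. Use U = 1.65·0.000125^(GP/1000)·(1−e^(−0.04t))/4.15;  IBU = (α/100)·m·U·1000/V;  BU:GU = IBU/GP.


U = 1.65·0.000125^(74/1000)·(1−e^(−0.04·32))/4.15 = 0.1476
IBU = (8.4/100)·48·0.1476·1000/23.9 = 24.9026
BU:GU = 24.9026/74

0.3365


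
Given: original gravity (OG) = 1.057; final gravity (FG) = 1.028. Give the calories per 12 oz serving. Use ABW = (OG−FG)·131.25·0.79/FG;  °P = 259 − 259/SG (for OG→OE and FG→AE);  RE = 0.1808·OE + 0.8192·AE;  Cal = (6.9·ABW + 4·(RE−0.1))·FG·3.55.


ABW = (1.057 − 1.028)·131.25·0.79/1.028 = 2.9250
OE = 259 − 259/1.057 = 13.9669 °P
AE = 259 − 259/1.028 = 7.0545 °P
RE = 0.1808·13.9669 + 0.8192·7.0545 = 8.3042 °P
Cal = (6.9·2.9250 + 4·(8.3042−0.1))·1.028·3.55

193.4171 kcal


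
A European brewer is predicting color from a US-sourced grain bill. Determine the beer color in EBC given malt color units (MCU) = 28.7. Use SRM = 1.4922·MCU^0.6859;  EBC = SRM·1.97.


SRM = 1.4922·28.7^0.6859 = 14.9207
EBC = 14.9207·1.97

29.3937 EBC


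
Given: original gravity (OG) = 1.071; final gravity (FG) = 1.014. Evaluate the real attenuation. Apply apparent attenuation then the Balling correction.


AA = (OG−FG)/(OG−1)·100;  RA = AA·0.8192
AA = (1.071 − 1.014)/(1.071 − 1)·100 = 80.2817
RA = 80.2817·0.8192

65.7668 %


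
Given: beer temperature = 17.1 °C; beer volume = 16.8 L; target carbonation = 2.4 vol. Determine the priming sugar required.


residual = 14.695·(0.01821 + 0.09011·e^(−0.04·T));  sugar = (target − residual)·4.0·V
residual = 14.695·(0.01821 + 0.09011·e^(−0.04·17.1)) = 0.9358
sugar = (2.4 − 0.9358)·4.0·16.8

98.3967 g


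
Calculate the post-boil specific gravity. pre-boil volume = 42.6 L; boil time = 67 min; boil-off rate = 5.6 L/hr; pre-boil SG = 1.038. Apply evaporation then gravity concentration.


V_post = V_pre − rate·(t/60);  SG_post = 1 + (SG_pre−1)·V_pre/V_post
V_post = 42.6 − 5.6·(67/60) = 36.3467
SG_post = 1 + (1.038 − 1)·42.6/36.3467

1.0445


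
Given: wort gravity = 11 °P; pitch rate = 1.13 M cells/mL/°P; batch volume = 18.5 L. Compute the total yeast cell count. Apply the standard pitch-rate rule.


cells (billions) = rate · V_L · °P
cells = 1.13 · 18.5 · 11

229.9550 billion cells


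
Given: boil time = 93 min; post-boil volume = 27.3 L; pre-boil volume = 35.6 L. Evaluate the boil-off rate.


rate = (V_pre − V_post) / (t_min/60)
rate = (35.6 − 27.3) / (93/60)

5.3548 L/hr


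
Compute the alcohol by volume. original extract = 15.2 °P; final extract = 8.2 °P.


SG = 259/(259 − P);  ABV = (OG − FG)·131.25
OG = 259/(259 − 15.2) = 1.0623
FG = 259/(259 − 8.2) = 1.0327
ABV = (1.0623 − 1.0327)·131.25

3.8917 % ABV


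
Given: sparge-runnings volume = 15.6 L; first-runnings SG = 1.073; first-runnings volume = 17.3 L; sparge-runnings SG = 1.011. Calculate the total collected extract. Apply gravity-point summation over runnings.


total = Σ (SG_i − 1)·1000·V_i
first = (1.073 − 1)·1000·17.3 = 1262.9000
sparge = (1.011 − 1)·1000·15.6 = 171.6000
total = 1262.9000 + 171.6000

1434.5000 gravity·L


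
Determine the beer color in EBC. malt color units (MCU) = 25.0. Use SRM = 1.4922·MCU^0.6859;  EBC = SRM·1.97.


SRM = 1.4922·25.0^0.6859 = 13.5729
EBC = 13.5729·1.97

26.7387 EBC


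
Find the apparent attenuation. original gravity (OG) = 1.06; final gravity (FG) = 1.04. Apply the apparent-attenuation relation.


AA = (OG − FG)/(OG − 1) · 100
AA = (1.06 − 1.04)/(1.06 − 1) · 100

33.3333 %


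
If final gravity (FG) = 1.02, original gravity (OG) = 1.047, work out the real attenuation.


AA = (OG−FG)/(OG−1)·100;  RA = AA·0.8192
AA = (1.047 − 1.02)/(1.047 − 1)·100 = 57.4468
RA = 57.4468·0.8192

47.0604 %


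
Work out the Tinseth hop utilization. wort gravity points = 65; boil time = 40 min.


U = 1.65·0.000125^(GP/1000) · (1 − e^(−0.04·t))/4.15
bigness = 1.65·0.000125^(65/1000) = 0.9200
boil_factor = (1 − e^(−0.04·40))/4.15 = 0.1923
U = 0.9200 · 0.1923

0.1769


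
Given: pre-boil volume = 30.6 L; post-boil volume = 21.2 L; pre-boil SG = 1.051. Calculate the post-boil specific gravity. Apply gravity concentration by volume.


SG_post = 1 + (SG_pre − 1)·V_pre/V_post
pts_pre = (1.051 − 1)·1000 = 51.0000
pts_post = 51.0000·30.6/21.2 = 73.6132
SG_post = 1 + 73.6132/1000

1.0736


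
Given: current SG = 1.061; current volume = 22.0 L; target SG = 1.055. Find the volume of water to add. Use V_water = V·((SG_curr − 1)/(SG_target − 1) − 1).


V_water = 22.0·((1.061 − 1)/(1.055 − 1) − 1)

2.4000 L


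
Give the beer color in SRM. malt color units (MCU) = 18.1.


SRM = 1.4922 · MCU^0.6859
SRM = 1.4922 · 18.1^0.6859

10.8760 SRM


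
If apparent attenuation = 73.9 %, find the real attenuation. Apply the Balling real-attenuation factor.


RA = AA · 0.8192
RA = 73.9 · 0.8192

60.5389 %


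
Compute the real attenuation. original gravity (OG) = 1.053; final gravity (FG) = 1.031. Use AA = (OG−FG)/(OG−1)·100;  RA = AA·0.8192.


AA = (1.053 − 1.031)/(1.053 − 1)·100 = 41.5094
RA = 41.5094·0.8192

34.0045 %


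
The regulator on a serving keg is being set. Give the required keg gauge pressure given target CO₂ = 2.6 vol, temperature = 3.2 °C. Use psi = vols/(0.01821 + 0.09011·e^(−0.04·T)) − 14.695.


psi = 2.6/(0.01821 + 0.09011·e^(−0.04·3.2)) − 14.695

11.9734 psi


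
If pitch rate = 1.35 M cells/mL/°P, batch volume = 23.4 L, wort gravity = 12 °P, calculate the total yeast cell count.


cells (billions) = rate · V_L · °P
cells = 1.35 · 23.4 · 12

379.0800 billion cells


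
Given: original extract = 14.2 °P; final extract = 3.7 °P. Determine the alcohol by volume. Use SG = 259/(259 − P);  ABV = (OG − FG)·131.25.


OG = 259/(259 − 14.2) = 1.0580
FG = 259/(259 − 3.7) = 1.0145
ABV = (1.0580 − 1.0145)·131.25

5.7112 % ABV


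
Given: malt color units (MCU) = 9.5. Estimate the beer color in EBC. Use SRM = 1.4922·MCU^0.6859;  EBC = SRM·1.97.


SRM = 1.4922·9.5^0.6859 = 6.9895
EBC = 6.9895·1.97

13.7694 EBC


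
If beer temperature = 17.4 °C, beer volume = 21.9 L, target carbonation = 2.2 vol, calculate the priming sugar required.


residual = 14.695·(0.01821 + 0.09011·e^(−0.04·T));  sugar = (target − residual)·4.0·V
residual = 14.695·(0.01821 + 0.09011·e^(−0.04·17.4)) = 0.9278
sugar = (2.2 − 0.9278)·4.0·21.9

111.4453 g


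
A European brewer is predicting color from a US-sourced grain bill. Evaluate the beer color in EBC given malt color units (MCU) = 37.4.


SRM = 1.4922·MCU^0.6859;  EBC = SRM·1.97
SRM = 1.4922·37.4^0.6859 = 17.8920
EBC = 17.8920·1.97

35.2473 EBC


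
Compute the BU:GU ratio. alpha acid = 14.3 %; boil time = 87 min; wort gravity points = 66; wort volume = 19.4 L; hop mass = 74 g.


U = 1.65·0.000125^(GP/1000)·(1−e^(−0.04t))/4.15;  IBU = (α/100)·m·U·1000/V;  BU:GU = IBU/GP
U = 1.65·0.000125^(66/1000)·(1−e^(−0.04·87))/4.15 = 0.2129
IBU = (14.3/100)·74·0.2129·1000/19.4 = 116.1470
BU:GU = 116.1470/66

1.7598


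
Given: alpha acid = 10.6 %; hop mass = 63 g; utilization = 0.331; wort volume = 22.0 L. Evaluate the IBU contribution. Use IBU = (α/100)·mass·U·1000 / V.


IBU = (10.6/100)·63·0.331·1000 / 22.0

100.4735 IBU


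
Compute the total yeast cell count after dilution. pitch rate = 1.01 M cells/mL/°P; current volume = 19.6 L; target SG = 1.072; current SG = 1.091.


V_w = V·((SG_c−1)/(SG_t−1)−1);  °P = 259 − 259/SG_t;  cells = rate·(V+V_w)·°P
V_w = 19.6·((1.091−1)/(1.072−1)−1) = 5.1722
V_final = 19.6 + 5.1722 = 24.7722
°P = 259 − 259/1.072 = 17.3955
cells = 1.01·24.7722·17.3955

435.2350 billion cells


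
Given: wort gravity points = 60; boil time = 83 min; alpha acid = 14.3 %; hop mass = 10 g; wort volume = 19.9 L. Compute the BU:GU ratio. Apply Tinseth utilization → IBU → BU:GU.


U = 1.65·0.000125^(GP/1000)·(1−e^(−0.04t))/4.15;  IBU = (α/100)·m·U·1000/V;  BU:GU = IBU/GP
U = 1.65·0.000125^(60/1000)·(1−e^(−0.04·83))/4.15 = 0.2235
IBU = (14.3/100)·10·0.2235·1000/19.9 = 16.0599
BU:GU = 16.0599/60

0.2677


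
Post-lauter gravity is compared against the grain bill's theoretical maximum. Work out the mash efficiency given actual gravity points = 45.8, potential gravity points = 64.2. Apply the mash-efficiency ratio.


efficiency = actual / potential × 100
efficiency = 45.8 / 64.2 × 100

71.3396 %


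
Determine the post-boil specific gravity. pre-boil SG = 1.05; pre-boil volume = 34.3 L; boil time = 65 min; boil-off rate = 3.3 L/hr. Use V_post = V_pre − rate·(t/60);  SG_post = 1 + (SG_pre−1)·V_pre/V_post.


V_post = 34.3 − 3.3·(65/60) = 30.7250
SG_post = 1 + (1.05 − 1)·34.3/30.7250

1.0558


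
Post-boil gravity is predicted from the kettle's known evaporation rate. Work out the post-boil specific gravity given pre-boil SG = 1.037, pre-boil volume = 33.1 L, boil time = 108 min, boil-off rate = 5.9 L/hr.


V_post = V_pre − rate·(t/60);  SG_post = 1 + (SG_pre−1)·V_pre/V_post
V_post = 33.1 − 5.9·(108/60) = 22.4800
SG_post = 1 + (1.037 − 1)·33.1/22.4800

1.0545


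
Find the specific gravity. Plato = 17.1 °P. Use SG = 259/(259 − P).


SG = 259/(259 − 17.1)

1.0707


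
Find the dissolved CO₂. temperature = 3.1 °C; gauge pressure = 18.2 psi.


vols = (P + 14.695)·(0.01821 + 0.09011·e^(−0.04·T))
vols = (18.2 + 14.695)·(0.01821 + 0.09011·e^(−0.04·3.1))

3.2175 volumes


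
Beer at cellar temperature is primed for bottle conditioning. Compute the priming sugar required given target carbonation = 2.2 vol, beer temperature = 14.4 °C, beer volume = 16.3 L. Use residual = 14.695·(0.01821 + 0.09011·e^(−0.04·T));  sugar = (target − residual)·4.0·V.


residual = 14.695·(0.01821 + 0.09011·e^(−0.04·14.4)) = 1.0120
sugar = (2.2 − 1.0120)·4.0·16.3

77.4598 g


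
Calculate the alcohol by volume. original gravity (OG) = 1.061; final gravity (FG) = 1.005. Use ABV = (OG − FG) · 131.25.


ABV = (1.061 − 1.005) · 131.25

7.3500 % ABV


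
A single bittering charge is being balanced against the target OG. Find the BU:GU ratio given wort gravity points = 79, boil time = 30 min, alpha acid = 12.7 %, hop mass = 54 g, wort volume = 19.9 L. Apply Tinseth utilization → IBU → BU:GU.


U = 1.65·0.000125^(GP/1000)·(1−e^(−0.04t))/4.15;  IBU = (α/100)·m·U·1000/V;  BU:GU = IBU/GP
U = 1.65·0.000125^(79/1000)·(1−e^(−0.04·30))/4.15 = 0.1366
IBU = (12.7/100)·54·0.1366·1000/19.9 = 47.0753
BU:GU = 47.0753/79

0.5959


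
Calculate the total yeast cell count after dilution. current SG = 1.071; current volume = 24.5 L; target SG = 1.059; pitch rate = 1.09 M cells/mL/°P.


V_w = V·((SG_c−1)/(SG_t−1)−1);  °P = 259 − 259/SG_t;  cells = rate·(V+V_w)·°P
V_w = 24.5·((1.071−1)/(1.059−1)−1) = 4.9831
V_final = 24.5 + 4.9831 = 29.4831
°P = 259 − 259/1.059 = 14.4297
cells = 1.09·29.4831·14.4297

463.7188 billion cells


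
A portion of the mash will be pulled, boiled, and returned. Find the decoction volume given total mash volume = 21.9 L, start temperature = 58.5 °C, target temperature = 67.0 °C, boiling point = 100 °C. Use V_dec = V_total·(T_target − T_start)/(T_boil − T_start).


V_dec = 21.9·(67.0 − 58.5)/(100 − 58.5)

4.4855 L


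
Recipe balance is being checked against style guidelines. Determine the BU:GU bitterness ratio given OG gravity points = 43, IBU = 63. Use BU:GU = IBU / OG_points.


BU:GU = 63 / 43

1.4651


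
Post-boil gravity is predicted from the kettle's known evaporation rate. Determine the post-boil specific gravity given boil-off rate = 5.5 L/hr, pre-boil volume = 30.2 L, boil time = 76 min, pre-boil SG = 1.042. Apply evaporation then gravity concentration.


V_post = V_pre − rate·(t/60);  SG_post = 1 + (SG_pre−1)·V_pre/V_post
V_post = 30.2 − 5.5·(76/60) = 23.2333
SG_post = 1 + (1.042 − 1)·30.2/23.2333

1.0546


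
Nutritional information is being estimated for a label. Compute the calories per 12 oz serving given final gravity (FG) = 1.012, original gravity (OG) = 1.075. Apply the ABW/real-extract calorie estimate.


ABW = (OG−FG)·131.25·0.79/FG;  °P = 259 − 259/SG (for OG→OE and FG→AE);  RE = 0.1808·OE + 0.8192·AE;  Cal = (6.9·ABW + 4·(RE−0.1))·FG·3.55
ABW = (1.075 − 1.012)·131.25·0.79/1.012 = 6.4549
OE = 259 − 259/1.075 = 18.0698 °P
AE = 259 − 259/1.012 = 3.0711 °P
RE = 0.1808·18.0698 + 0.8192·3.0711 = 5.7829 °P
Cal = (6.9·6.4549 + 4·(5.7829−0.1))·1.012·3.55

241.6745 kcal


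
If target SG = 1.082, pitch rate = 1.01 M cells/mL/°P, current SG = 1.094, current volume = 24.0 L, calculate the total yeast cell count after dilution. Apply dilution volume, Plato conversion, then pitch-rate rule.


V_w = V·((SG_c−1)/(SG_t−1)−1);  °P = 259 − 259/SG_t;  cells = rate·(V+V_w)·°P
V_w = 24.0·((1.094−1)/(1.082−1)−1) = 3.5122
V_final = 24.0 + 3.5122 = 27.5122
°P = 259 − 259/1.082 = 19.6285
cells = 1.01·27.5122·19.6285

545.4224 billion cells


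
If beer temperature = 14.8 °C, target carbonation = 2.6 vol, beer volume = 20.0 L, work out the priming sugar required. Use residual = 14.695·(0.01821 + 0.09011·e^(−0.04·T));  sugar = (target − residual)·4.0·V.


residual = 14.695·(0.01821 + 0.09011·e^(−0.04·14.8)) = 1.0002
sugar = (2.6 − 1.0002)·4.0·20.0

127.9879 g


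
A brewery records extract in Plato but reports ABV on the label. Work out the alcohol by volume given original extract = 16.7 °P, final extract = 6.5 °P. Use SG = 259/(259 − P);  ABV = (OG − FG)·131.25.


OG = 259/(259 − 16.7) = 1.0689
FG = 259/(259 − 6.5) = 1.0257
ABV = (1.0689 − 1.0257)·131.25

5.6674 % ABV


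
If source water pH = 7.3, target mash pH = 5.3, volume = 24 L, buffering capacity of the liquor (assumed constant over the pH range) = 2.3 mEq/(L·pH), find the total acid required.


acid = buffering capacity · (pH_source − pH_target) · V
acid = 2.3 · (7.3 − 5.3) · 24

110.4000 mEq


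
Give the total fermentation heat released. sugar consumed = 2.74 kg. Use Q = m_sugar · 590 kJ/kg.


Q = 2.74 · 590

1616.6000 kJ


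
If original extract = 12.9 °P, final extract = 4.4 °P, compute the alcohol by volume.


SG = 259/(259 − P);  ABV = (OG − FG)·131.25
OG = 259/(259 − 12.9) = 1.0524
FG = 259/(259 − 4.4) = 1.0173
ABV = (1.0524 − 1.0173)·131.25

4.6116 % ABV


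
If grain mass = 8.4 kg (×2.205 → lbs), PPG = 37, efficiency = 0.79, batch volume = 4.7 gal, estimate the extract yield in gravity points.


points = lbs × PPG × eff / vol
lbs = 8.4 × 2.205 = 18.5220
points = 18.5220 × 37 × 0.79 / 4.7

115.1911 points


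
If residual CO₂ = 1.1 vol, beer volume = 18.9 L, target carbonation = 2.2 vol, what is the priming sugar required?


sugar = (target − residual)·4.0·V
sugar = (2.2 − 1.1)·4.0·18.9

83.1600 g


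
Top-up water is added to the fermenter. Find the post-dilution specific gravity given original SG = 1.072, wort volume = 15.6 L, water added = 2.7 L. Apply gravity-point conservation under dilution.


SG_new = 1 + (SG_old − 1)·V_old/(V_old + V_water)
pts = (1.072 − 1)·1000·15.6/(15.6 + 2.7) = 61.3770
SG_new = 1 + 61.3770/1000

1.0614


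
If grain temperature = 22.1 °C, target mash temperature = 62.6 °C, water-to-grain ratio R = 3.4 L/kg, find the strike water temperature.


T_strike = (0.41/R)·(T_mash − T_grain) + T_mash
T_strike = (0.41/3.4)·(62.6 − 22.1) + 62.6

67.4838 °C


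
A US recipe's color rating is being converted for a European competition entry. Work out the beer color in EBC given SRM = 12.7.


EBC = SRM · 1.97
EBC = 12.7 · 1.97

25.0190 EBC


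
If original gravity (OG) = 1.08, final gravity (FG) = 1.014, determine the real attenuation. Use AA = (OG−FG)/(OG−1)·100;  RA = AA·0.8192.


AA = (1.08 − 1.014)/(1.08 − 1)·100 = 82.5000
RA = 82.5000·0.8192

67.5840 %
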